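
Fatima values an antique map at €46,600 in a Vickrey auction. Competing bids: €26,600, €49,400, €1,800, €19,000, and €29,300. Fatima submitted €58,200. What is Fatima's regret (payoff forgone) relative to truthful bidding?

Payoff forgone: €2,800.

The highest competing bid is €49,400.
Bidding truthfully at €46,600: the top bid is €49,400 (a rival), so Fatima loses. Payoff = €0.
Bidding €58,200: Fatima has the top bid, wins, and pays the second-highest bid €49,400. Payoff = €46,600 − €49,400 = -€2,800.
Regret = truthful payoff − actual payoff = €0 − -€2,800 = €2,800.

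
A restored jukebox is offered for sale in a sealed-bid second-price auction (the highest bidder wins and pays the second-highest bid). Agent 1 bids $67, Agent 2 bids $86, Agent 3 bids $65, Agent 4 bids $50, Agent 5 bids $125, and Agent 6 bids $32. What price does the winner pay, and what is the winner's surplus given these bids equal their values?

Sorted high to low: Agent 5 $125 > Agent 2 $86 > Agent 1 $67 > Agent 3 $65 > Agent 4 $50 > Agent 6 $32.
Agent 5 is the highest bidder, so Agent 5 wins.
Under the second-price rule, the price is the second-highest bid: $86.
Surplus = $125 − $86 = $39.

The winner pays $86 for a surplus of $39.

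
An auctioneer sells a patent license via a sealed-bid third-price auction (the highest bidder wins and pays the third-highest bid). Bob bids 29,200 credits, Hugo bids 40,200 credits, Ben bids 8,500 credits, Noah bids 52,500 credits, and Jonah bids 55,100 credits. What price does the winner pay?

Ranking the bids: Jonah 55,100 credits, then Noah 52,500 credits, then Hugo 40,200 credits, then Bob 29,200 credits, then Ben 8,500 credits.
Jonah is the highest bidder, so Jonah wins.
Under the third-price rule, the price is the third-highest bid: 40,200 credits.

The winner pays 40,200 credits.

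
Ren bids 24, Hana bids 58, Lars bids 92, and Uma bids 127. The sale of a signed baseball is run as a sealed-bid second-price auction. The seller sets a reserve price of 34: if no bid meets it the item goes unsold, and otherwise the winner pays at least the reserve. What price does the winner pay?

Bids in descending order: Uma 127; Lars 92; Hana 58; Ren 24.
Uma has the highest bid, so Uma wins.
The second-highest bid is 92, which exceeds the reserve, so that sets the price.

The winner pays 92.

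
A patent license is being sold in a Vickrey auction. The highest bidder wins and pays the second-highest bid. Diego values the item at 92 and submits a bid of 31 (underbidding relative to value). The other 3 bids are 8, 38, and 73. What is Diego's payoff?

Payoff = 0.

Highest competing bid: 73.
Diego's bid 31 is not the highest, so Diego loses, pays nothing, and earns zero payoff.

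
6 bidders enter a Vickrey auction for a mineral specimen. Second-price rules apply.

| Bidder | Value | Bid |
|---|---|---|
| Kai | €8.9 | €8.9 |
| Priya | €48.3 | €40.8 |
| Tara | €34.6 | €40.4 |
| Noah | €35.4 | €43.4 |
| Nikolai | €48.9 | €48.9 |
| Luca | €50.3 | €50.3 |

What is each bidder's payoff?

Bids in descending order: Luca €50.3 > Nikolai €48.9 > Noah €43.4 > Priya €40.8 > Tara €40.4 > Kai €8.9.
Luca has the top bid and wins; the price is the second-highest bid, €48.9.
Luca's payoff = €50.3 − €48.9 = €1.4. All other bidders lose, so their payoff is 0.

Kai €0.0, Priya €0.0, Tara €0.0, Noah €0.0, Nikolai €0.0, Luca €1.4.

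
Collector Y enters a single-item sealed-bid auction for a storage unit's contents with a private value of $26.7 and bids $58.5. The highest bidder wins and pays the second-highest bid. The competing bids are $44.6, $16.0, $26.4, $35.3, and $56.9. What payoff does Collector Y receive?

Highest competing bid: $56.9.
Collector Y's bid $58.5 is the highest overall, so Collector Y wins and pays the second-highest bid, $56.9.
Payoff = value − price = $26.7 − $56.9 = -$30.2.
Overbidding won the item at a price above value — truthful bidding would have avoided this loss.

Collector Y's payoff: -$30.2.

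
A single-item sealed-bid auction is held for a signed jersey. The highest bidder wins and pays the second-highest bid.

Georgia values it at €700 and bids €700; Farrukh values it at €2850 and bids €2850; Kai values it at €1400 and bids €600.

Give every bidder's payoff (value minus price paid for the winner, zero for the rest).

Bids in descending order: Farrukh €2850; Georgia €700; Kai €600.
Farrukh has the top bid and wins; the price is the second-highest bid, €700.
Farrukh's payoff = €2850 − €700 = €2150. All other bidders lose, so their payoff is 0.

Payoffs: Georgia €0, Farrukh €2150, Kai €0.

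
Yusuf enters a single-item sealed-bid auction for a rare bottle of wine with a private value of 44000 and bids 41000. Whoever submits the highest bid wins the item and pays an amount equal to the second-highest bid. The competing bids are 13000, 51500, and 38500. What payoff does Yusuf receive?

Payoff = 0.

Highest competing bid: 51500.
Yusuf's bid 41000 is not the highest, so Yusuf loses, pays nothing, and earns zero payoff.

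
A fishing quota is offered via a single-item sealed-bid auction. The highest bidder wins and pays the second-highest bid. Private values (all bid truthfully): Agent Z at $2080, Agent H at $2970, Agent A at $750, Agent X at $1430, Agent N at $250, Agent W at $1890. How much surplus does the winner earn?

$890

Sorted high to low: Agent H $2970 > Agent Z $2080 > Agent W $1890 > Agent X $1430 > Agent A $750 > Agent N $250.
Agent H wins with the top bid and pays the second-highest, $2080.
Surplus = $2970 − $2080 = $890.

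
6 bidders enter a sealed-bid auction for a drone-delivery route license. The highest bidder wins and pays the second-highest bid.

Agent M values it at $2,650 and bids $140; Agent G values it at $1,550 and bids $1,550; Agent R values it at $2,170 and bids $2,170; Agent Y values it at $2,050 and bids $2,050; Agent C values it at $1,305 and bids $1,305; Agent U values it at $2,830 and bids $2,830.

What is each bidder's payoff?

Payoffs: Agent M $0, Agent G $0, Agent R $0, Agent Y $0, Agent C $0, Agent U $660.

Bids in descending order: Agent U $2,830, then Agent R $2,170, then Agent Y $2,050, then Agent G $1,550, then Agent C $1,305, then Agent M $140.
Agent U has the top bid and wins; the price is the second-highest bid, $2,170.
Agent U's payoff = $2,830 − $2,170 = $660. All other bidders lose, so their payoff is 0.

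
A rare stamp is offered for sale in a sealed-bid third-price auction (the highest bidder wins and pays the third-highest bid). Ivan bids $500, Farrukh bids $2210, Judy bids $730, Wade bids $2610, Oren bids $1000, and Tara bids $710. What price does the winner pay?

Bids in descending order: Wade $2610 > Farrukh $2210 > Oren $1000 > Judy $730 > Tara $710 > Ivan $500.
Wade is the highest bidder, so Wade wins.
Under the third-price rule, the price is the third-highest bid: $1000.

The winner pays $1000.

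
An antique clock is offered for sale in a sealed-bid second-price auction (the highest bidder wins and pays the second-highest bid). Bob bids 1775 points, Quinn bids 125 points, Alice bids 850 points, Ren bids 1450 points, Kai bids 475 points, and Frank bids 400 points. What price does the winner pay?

Price paid: 1450 points.

Ordered from highest: Bob 1775 points > Ren 1450 points > Alice 850 points > Kai 475 points > Frank 400 points > Quinn 125 points.
Bob is the highest bidder, so Bob wins.
Under the second-price rule, the price is the second-highest bid: 1450 points.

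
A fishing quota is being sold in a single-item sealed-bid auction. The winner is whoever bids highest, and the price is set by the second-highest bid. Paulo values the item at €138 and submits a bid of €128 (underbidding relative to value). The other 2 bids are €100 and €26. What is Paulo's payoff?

€38

Highest competing bid: €100.
Paulo's bid €128 is the highest overall, so Paulo wins and pays the second-highest bid, €100.
Payoff = value − price = €138 − €100 = €38.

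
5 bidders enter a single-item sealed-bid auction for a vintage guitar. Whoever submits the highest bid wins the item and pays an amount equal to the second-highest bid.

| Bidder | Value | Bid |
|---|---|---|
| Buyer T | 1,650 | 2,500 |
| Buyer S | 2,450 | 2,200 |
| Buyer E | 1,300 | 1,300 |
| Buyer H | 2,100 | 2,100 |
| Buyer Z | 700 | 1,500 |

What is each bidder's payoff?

Bids in descending order: Buyer T 2,500; Buyer S 2,200; Buyer H 2,100; Buyer Z 1,500; Buyer E 1,300.
Buyer T has the top bid and wins; the price is the second-highest bid, 2,200.
Buyer T's payoff = 1,650 − 2,200 = -550. All other bidders lose, so their payoff is 0.

Buyer T -550, Buyer S 0, Buyer E 0, Buyer H 0, Buyer Z 0.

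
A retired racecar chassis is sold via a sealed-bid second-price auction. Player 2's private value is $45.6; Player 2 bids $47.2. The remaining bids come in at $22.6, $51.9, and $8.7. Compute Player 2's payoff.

$0.0

Highest competing bid: $51.9.
Player 2's bid $47.2 is not the highest, so Player 2 loses, pays nothing, and earns zero payoff.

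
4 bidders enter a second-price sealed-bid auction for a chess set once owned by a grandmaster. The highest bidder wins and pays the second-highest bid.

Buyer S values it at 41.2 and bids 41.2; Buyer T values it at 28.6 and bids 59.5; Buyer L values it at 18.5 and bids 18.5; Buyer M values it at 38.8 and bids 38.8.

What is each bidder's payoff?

Sorted high to low: Buyer T 59.5; Buyer S 41.2; Buyer M 38.8; Buyer L 18.5.
Buyer T has the top bid and wins; the price is the second-highest bid, 41.2.
Buyer T's payoff = 28.6 − 41.2 = -12.6. All other bidders lose, so their payoff is 0.

Buyer S 0.0, Buyer T -12.6, Buyer L 0.0, Buyer M 0.0.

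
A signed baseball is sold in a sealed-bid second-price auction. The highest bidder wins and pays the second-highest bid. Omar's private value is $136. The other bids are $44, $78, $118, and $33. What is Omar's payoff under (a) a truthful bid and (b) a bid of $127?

Truthful: $18; alternative: $18.

The highest competing bid is $118.
Bidding truthfully at $136: Omar has the top bid, wins, and pays the second-highest bid $118. Payoff = $136 − $118 = $18.
Bidding $127: Omar has the top bid, wins, and pays the second-highest bid $118. Payoff = $136 − $118 = $18.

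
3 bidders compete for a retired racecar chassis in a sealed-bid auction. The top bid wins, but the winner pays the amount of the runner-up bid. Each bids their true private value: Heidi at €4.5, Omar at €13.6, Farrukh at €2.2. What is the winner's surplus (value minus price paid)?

Ranking the bids: Omar €13.6 > Heidi €4.5 > Farrukh €2.2.
Omar wins with the top bid and pays the second-highest, €4.5.
Surplus = €13.6 − €4.5 = €9.1.

Surplus = €9.1.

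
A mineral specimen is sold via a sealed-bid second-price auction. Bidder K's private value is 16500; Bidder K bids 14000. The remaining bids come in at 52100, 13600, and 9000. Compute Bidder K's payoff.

Highest competing bid: 52100.
Bidder K's bid 14000 is not the highest, so Bidder K loses, pays nothing, and earns zero payoff.

0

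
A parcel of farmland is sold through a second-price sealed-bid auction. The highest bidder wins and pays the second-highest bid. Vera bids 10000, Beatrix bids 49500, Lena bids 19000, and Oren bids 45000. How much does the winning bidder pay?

The winner pays 45000.

Sorted high to low: Beatrix 49500; Oren 45000; Lena 19000; Vera 10000.
Beatrix has the highest bid, so Beatrix wins.
The second-highest bid is 45000, so that is what Beatrix pays.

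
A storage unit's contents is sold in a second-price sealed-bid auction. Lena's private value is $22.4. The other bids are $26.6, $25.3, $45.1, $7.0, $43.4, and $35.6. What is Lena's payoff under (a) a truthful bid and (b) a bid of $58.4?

(a) $0.0  (b) -$22.7

The highest competing bid is $45.1.
Bidding truthfully at $22.4: the top bid is $45.1 (a rival), so Lena loses. Payoff = $0.0.
Bidding $58.4: Lena has the top bid, wins, and pays the second-highest bid $45.1. Payoff = $22.4 − $45.1 = -$22.7.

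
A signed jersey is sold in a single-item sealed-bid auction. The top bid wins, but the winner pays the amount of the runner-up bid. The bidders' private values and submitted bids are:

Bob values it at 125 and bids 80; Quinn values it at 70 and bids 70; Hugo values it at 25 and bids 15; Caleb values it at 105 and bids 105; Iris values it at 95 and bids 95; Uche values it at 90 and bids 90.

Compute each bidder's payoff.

Ordered from highest: Caleb 105, then Iris 95, then Uche 90, then Bob 80, then Quinn 70, then Hugo 15.
Caleb has the top bid and wins; the price is the second-highest bid, 95.
Caleb's payoff = 105 − 95 = 10. All other bidders lose, so their payoff is 0.

Payoffs: Bob 0, Quinn 0, Hugo 0, Caleb 10, Iris 0, Uche 0.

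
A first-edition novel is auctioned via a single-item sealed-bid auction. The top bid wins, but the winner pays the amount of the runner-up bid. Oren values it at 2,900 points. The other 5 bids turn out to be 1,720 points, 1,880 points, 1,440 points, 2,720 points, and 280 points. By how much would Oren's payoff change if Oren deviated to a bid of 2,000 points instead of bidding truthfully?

Change in payoff: -180 points.

The highest competing bid is 2,720 points.
Bidding truthfully at 2,900 points: Oren has the top bid, wins, and pays the second-highest bid 2,720 points. Payoff = 2,900 points − 2,720 points = 180 points.
Bidding 2,000 points: the top bid is 2,720 points (a rival), so Oren loses. Payoff = 0 points.
Change = 0 points − 180 points = -180 points.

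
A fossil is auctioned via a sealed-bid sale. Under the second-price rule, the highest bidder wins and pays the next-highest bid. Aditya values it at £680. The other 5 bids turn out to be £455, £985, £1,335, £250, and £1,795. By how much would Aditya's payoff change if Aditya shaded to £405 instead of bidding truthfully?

Payoff change: £0.

The highest competing bid is £1,795.
Bidding truthfully at £680: the top bid is £1,795 (a rival), so Aditya loses. Payoff = £0.
Bidding £405: the top bid is £1,795 (a rival), so Aditya loses. Payoff = £0.
Change = £0 − £0 = £0.
The bid only affects whether you win, not the price — here both bids land on the same side of the top rival bid, so the deviation is payoff-neutral.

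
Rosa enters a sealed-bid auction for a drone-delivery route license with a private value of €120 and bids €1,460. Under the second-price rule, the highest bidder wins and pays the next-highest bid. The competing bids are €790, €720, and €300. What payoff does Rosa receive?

Rosa's payoff: -€670.

Highest competing bid: €790.
Rosa's bid €1,460 is the highest overall, so Rosa wins and pays the second-highest bid, €790.
Payoff = value − price = €120 − €790 = -€670.
Overbidding won the item at a price above value — truthful bidding would have avoided this loss.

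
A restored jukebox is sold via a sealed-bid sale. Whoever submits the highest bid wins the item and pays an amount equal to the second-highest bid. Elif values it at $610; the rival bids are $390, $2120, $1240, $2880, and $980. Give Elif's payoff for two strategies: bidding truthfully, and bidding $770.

The highest competing bid is $2880.
Bidding truthfully at $610: the top bid is $2880 (a rival), so Elif loses. Payoff = $0.
Bidding $770: the top bid is $2880 (a rival), so Elif loses. Payoff = $0.
The bid only affects whether you win, not the price — here both bids land on the same side of the top rival bid, so the deviation is payoff-neutral.

Truthful: $0; alternative: $0.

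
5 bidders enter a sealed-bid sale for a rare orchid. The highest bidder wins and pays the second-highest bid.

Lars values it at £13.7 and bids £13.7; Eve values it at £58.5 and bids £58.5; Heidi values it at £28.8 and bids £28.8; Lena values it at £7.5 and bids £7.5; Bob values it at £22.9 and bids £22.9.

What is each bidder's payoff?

Lars £0.0, Eve £29.7, Heidi £0.0, Lena £0.0, Bob £0.0.

Ordered from highest: Eve £58.5; Heidi £28.8; Bob £22.9; Lars £13.7; Lena £7.5.
Eve has the top bid and wins; the price is the second-highest bid, £28.8.
Eve's payoff = £58.5 − £28.8 = £29.7. All other bidders lose, so their payoff is 0.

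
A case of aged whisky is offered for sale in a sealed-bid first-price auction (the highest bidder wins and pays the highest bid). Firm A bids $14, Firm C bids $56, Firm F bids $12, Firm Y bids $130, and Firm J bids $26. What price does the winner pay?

The winner pays $130.

Bids in descending order: Firm Y $130; Firm C $56; Firm J $26; Firm A $14; Firm F $12.
Firm Y is the highest bidder, so Firm Y wins.
Under the first-price rule, the price is the highest bid: $130.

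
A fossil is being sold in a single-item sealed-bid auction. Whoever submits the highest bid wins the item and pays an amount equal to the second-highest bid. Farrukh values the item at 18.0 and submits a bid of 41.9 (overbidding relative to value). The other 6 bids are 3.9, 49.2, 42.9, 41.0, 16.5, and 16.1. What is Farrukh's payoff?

Payoff = 0.0.

Highest competing bid: 49.2.
Farrukh's bid 41.9 is not the highest, so Farrukh loses, pays nothing, and earns zero payoff.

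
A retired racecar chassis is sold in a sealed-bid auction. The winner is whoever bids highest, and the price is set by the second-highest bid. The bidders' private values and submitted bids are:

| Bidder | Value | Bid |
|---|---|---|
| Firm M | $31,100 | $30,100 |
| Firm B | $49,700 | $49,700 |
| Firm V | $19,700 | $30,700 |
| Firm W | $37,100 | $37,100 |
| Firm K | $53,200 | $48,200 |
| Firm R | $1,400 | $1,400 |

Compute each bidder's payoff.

Firm M $0, Firm B $1,500, Firm V $0, Firm W $0, Firm K $0, Firm R $0.

Ordered from highest: Firm B $49,700; Firm K $48,200; Firm W $37,100; Firm V $30,700; Firm M $30,100; Firm R $1,400.
Firm B has the top bid and wins; the price is the second-highest bid, $48,200.
Firm B's payoff = $49,700 − $48,200 = $1,500. All other bidders lose, so their payoff is 0.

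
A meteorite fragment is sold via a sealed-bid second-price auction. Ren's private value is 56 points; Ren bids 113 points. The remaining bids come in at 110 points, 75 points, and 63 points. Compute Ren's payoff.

Highest competing bid: 110 points.
Ren's bid 113 points is the highest overall, so Ren wins and pays the second-highest bid, 110 points.
Payoff = value − price = 56 points − 110 points = -54 points.

Payoff = -54 points.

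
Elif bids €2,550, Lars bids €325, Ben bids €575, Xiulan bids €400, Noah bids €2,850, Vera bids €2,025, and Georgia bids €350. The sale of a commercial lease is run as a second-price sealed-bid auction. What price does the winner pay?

€2,550

Ordered from highest: Noah €2,850; Elif €2,550; Vera €2,025; Ben €575; Xiulan €400; Georgia €350; Lars €325.
Noah has the highest bid, so Noah wins.
The second-highest bid is €2,550, so that is what Noah pays.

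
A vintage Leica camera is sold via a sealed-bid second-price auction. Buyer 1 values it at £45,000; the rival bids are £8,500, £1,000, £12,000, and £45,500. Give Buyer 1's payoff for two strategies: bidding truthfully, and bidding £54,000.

(a) £0  (b) -£500

The highest competing bid is £45,500.
Bidding truthfully at £45,000: the top bid is £45,500 (a rival), so Buyer 1 loses. Payoff = £0.
Bidding £54,000: Buyer 1 has the top bid, wins, and pays the second-highest bid £45,500. Payoff = £45,000 − £45,500 = -£500.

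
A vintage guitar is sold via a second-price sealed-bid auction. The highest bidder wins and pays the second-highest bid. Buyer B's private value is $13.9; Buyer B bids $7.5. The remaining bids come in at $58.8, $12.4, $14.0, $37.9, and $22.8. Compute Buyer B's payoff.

Highest competing bid: $58.8.
Buyer B's bid $7.5 is not the highest, so Buyer B loses, pays nothing, and earns zero payoff.

$0.0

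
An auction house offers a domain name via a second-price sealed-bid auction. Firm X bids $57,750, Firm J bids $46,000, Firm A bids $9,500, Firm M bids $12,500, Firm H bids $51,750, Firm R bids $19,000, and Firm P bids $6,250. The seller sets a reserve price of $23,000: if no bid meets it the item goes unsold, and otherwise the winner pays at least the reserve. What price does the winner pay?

Ranking the bids: Firm X $57,750 > Firm H $51,750 > Firm J $46,000 > Firm R $19,000 > Firm M $12,500 > Firm A $9,500 > Firm P $6,250.
Firm X has the highest bid, so Firm X wins.
The second-highest bid is $51,750, which exceeds the reserve, so that sets the price.

$51,750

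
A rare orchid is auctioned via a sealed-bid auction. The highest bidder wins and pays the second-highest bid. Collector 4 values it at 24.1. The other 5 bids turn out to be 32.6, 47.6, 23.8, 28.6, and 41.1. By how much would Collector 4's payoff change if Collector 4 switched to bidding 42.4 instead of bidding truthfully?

The highest competing bid is 47.6.
Bidding truthfully at 24.1: the top bid is 47.6 (a rival), so Collector 4 loses. Payoff = 0.0.
Bidding 42.4: the top bid is 47.6 (a rival), so Collector 4 loses. Payoff = 0.0.
Change = 0.0 − 0.0 = 0.0.

Change in payoff: 0.0.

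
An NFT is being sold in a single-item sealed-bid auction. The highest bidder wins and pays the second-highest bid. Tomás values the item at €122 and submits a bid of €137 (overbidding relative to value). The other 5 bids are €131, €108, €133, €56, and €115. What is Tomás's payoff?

Highest competing bid: €133.
Tomás's bid €137 is the highest overall, so Tomás wins and pays the second-highest bid, €133.
Payoff = value − price = €122 − €133 = -€11.

Payoff = -€11.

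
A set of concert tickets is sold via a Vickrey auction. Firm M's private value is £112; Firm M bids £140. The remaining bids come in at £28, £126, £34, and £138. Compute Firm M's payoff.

Highest competing bid: £138.
Firm M's bid £140 is the highest overall, so Firm M wins and pays the second-highest bid, £138.
Payoff = value − price = £112 − £138 = -£26.
Overbidding won the item at a price above value — truthful bidding would have avoided this loss.

Firm M's payoff: -£26.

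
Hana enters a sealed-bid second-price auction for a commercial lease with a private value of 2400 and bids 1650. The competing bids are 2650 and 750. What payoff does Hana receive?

Highest competing bid: 2650.
Hana's bid 1650 is not the highest, so Hana loses, pays nothing, and earns zero payoff.

0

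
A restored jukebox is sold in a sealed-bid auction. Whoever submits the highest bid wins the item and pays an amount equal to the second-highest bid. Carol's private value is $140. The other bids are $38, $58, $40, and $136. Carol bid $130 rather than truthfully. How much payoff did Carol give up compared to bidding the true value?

Payoff forgone: $4.

The highest competing bid is $136.
Bidding truthfully at $140: Carol has the top bid, wins, and pays the second-highest bid $136. Payoff = $140 − $136 = $4.
Bidding $130: the top bid is $136 (a rival), so Carol loses. Payoff = $0.
Regret = truthful payoff − actual payoff = $4 − $0 = $4.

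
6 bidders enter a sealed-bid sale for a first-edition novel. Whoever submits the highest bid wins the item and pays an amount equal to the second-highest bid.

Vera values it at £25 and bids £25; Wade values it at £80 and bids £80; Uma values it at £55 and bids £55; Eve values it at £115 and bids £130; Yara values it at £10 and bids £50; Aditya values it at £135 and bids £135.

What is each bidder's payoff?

Vera £0, Wade £0, Uma £0, Eve £0, Yara £0, Aditya £5.

Bids in descending order: Aditya £135, then Eve £130, then Wade £80, then Uma £55, then Yara £50, then Vera £25.
Aditya has the top bid and wins; the price is the second-highest bid, £130.
Aditya's payoff = £135 − £130 = £5. All other bidders lose, so their payoff is 0.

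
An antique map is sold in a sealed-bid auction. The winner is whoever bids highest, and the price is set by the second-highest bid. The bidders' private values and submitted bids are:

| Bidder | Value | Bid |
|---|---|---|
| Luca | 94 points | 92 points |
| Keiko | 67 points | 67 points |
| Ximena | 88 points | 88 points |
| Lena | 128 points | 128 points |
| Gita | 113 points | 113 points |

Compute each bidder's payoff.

Luca 0 points, Keiko 0 points, Ximena 0 points, Lena 15 points, Gita 0 points.

Sorted high to low: Lena 128 points > Gita 113 points > Luca 92 points > Ximena 88 points > Keiko 67 points.
Lena has the top bid and wins; the price is the second-highest bid, 113 points.
Lena's payoff = 128 points − 113 points = 15 points. All other bidders lose, so their payoff is 0.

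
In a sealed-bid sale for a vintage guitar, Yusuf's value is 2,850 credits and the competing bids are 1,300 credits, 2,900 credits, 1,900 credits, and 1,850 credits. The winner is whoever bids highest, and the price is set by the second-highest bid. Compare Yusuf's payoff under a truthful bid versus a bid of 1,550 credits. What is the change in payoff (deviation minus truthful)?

The highest competing bid is 2,900 credits.
Bidding truthfully at 2,850 credits: the top bid is 2,900 credits (a rival), so Yusuf loses. Payoff = 0 credits.
Bidding 1,550 credits: the top bid is 2,900 credits (a rival), so Yusuf loses. Payoff = 0 credits.
Change = 0 credits − 0 credits = 0 credits.

Change in payoff: 0 credits.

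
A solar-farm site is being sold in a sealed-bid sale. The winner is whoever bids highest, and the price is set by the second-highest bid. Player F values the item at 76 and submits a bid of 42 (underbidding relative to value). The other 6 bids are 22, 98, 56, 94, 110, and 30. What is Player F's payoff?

0

Highest competing bid: 110.
Player F's bid 42 is not the highest, so Player F loses, pays nothing, and earns zero payoff.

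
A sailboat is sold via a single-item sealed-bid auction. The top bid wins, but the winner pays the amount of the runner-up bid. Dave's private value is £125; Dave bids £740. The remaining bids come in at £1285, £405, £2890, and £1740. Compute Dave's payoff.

£0

Highest competing bid: £2890.
Dave's bid £740 is not the highest, so Dave loses, pays nothing, and earns zero payoff.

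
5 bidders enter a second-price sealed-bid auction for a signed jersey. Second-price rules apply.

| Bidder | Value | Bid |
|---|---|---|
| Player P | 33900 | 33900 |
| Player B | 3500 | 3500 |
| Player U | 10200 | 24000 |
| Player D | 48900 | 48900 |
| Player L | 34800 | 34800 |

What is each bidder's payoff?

Ordered from highest: Player D 48900, then Player L 34800, then Player P 33900, then Player U 24000, then Player B 3500.
Player D has the top bid and wins; the price is the second-highest bid, 34800.
Player D's payoff = 48900 − 34800 = 14100. All other bidders lose, so their payoff is 0.

Player P 0, Player B 0, Player U 0, Player D 14100, Player L 0.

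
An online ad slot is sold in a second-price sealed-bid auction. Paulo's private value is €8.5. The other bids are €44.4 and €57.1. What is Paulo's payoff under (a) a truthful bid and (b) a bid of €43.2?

The highest competing bid is €57.1.
Bidding truthfully at €8.5: the top bid is €57.1 (a rival), so Paulo loses. Payoff = €0.0.
Bidding €43.2: the top bid is €57.1 (a rival), so Paulo loses. Payoff = €0.0.

(a) €0.0  (b) €0.0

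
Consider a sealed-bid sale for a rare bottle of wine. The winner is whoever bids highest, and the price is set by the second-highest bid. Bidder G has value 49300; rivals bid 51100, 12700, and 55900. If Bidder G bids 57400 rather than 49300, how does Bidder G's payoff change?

The highest competing bid is 55900.
Bidding truthfully at 49300: the top bid is 55900 (a rival), so Bidder G loses. Payoff = 0.
Bidding 57400: Bidder G has the top bid, wins, and pays the second-highest bid 55900. Payoff = 49300 − 55900 = -6600.
Change = -6600 − 0 = -6600.

Change in payoff: -6600.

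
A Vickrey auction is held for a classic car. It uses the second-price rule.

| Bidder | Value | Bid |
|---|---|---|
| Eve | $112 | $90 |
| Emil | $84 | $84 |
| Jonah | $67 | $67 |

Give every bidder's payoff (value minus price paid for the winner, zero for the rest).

Bids in descending order: Eve $90; Emil $84; Jonah $67.
Eve has the top bid and wins; the price is the second-highest bid, $84.
Eve's payoff = $112 − $84 = $28. All other bidders lose, so their payoff is 0.

Payoffs: Eve $28, Emil $0, Jonah $0.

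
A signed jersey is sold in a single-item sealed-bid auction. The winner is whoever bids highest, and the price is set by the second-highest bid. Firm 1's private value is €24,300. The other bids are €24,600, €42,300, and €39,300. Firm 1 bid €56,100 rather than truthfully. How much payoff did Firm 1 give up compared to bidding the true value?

€18,000

The highest competing bid is €42,300.
Bidding truthfully at €24,300: the top bid is €42,300 (a rival), so Firm 1 loses. Payoff = €0.
Bidding €56,100: Firm 1 has the top bid, wins, and pays the second-highest bid €42,300. Payoff = €24,300 − €42,300 = -€18,000.
Regret = truthful payoff − actual payoff = €0 − -€18,000 = €18,000.
This is the dominant-strategy logic: truthful bidding weakly beats any alternative.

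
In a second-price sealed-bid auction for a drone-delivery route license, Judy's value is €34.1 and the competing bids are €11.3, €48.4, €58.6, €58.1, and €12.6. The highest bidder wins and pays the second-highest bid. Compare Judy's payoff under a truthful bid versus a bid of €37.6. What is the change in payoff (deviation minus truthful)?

Change in payoff: €0.0.

The highest competing bid is €58.6.
Bidding truthfully at €34.1: the top bid is €58.6 (a rival), so Judy loses. Payoff = €0.0.
Bidding €37.6: the top bid is €58.6 (a rival), so Judy loses. Payoff = €0.0.
Change = €0.0 − €0.0 = €0.0.
The bid only affects whether you win, not the price — here both bids land on the same side of the top rival bid, so the deviation is payoff-neutral.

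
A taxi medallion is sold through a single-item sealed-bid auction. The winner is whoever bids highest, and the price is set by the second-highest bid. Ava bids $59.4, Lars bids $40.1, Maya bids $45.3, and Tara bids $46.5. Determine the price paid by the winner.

Sorted high to low: Ava $59.4; Tara $46.5; Maya $45.3; Lars $40.1.
Ava has the highest bid, so Ava wins.
The second-highest bid is $46.5, so that is what Ava pays.

The winner pays $46.5.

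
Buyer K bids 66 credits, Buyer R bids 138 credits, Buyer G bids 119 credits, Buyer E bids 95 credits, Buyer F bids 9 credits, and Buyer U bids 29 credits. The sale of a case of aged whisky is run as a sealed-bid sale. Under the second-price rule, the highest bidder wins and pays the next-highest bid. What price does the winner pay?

119 credits

Bids in descending order: Buyer R 138 credits > Buyer G 119 credits > Buyer E 95 credits > Buyer K 66 credits > Buyer U 29 credits > Buyer F 9 credits.
Buyer R has the highest bid, so Buyer R wins.
The second-highest bid is 119 credits, so that is what Buyer R pays.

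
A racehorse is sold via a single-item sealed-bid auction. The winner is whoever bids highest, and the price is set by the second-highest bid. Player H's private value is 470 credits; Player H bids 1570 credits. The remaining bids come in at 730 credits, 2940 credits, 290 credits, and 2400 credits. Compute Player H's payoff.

Player H's payoff: 0 credits.

Highest competing bid: 2940 credits.
Player H's bid 1570 credits is not the highest, so Player H loses, pays nothing, and earns zero payoff.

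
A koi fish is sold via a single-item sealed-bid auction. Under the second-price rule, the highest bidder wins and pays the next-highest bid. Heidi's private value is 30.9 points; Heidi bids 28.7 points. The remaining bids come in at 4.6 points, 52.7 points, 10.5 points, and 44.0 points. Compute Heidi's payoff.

Payoff = 0.0 points.

Highest competing bid: 52.7 points.
Heidi's bid 28.7 points is not the highest, so Heidi loses, pays nothing, and earns zero payoff.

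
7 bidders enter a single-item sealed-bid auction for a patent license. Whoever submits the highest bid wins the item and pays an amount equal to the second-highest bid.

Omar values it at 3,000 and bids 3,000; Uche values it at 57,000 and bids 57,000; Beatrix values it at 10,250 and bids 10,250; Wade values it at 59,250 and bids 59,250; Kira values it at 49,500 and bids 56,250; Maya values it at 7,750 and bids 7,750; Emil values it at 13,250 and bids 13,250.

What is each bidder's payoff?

Payoffs: Omar 0, Uche 0, Beatrix 0, Wade 2,250, Kira 0, Maya 0, Emil 0.

Ranking the bids: Wade 59,250, then Uche 57,000, then Kira 56,250, then Emil 13,250, then Beatrix 10,250, then Maya 7,750, then Omar 3,000.
Wade has the top bid and wins; the price is the second-highest bid, 57,000.
Wade's payoff = 59,250 − 57,000 = 2,250. All other bidders lose, so their payoff is 0.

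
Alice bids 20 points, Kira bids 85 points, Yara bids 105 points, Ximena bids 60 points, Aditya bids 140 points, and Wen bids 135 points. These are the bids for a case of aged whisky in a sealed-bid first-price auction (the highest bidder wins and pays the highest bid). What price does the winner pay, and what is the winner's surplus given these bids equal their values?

Sorted high to low: Aditya 140 points, then Wen 135 points, then Yara 105 points, then Kira 85 points, then Ximena 60 points, then Alice 20 points.
Aditya is the highest bidder, so Aditya wins.
Under the first-price rule, the price is the highest bid: 140 points.
Surplus = 140 points − 140 points = 0 points.

The winner pays 140 points for a surplus of 0 points.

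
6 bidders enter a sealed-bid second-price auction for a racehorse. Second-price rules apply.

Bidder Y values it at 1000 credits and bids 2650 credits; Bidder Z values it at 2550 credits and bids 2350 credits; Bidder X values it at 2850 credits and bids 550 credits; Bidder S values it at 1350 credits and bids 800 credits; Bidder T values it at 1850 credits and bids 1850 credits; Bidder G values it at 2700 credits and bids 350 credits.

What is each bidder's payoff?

Bids in descending order: Bidder Y 2650 credits; Bidder Z 2350 credits; Bidder T 1850 credits; Bidder S 800 credits; Bidder X 550 credits; Bidder G 350 credits.
Bidder Y has the top bid and wins; the price is the second-highest bid, 2350 credits.
Bidder Y's payoff = 1000 credits − 2350 credits = -1350 credits. All other bidders lose, so their payoff is 0.

Payoffs: Bidder Y -1350 credits, Bidder Z 0 credits, Bidder X 0 credits, Bidder S 0 credits, Bidder T 0 credits, Bidder G 0 credits.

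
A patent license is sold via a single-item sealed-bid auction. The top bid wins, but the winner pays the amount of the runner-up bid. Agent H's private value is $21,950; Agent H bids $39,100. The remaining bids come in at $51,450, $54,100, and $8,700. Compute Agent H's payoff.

Agent H's payoff: $0.

Highest competing bid: $54,100.
Agent H's bid $39,100 is not the highest, so Agent H loses, pays nothing, and earns zero payoff.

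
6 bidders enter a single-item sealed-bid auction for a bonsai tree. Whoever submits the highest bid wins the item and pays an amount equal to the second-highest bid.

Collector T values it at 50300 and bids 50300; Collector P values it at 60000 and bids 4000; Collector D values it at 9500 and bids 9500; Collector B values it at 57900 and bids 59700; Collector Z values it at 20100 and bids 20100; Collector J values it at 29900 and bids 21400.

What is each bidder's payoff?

Collector T 0, Collector P 0, Collector D 0, Collector B 7600, Collector Z 0, Collector J 0.

Ranking the bids: Collector B 59700; Collector T 50300; Collector J 21400; Collector Z 20100; Collector D 9500; Collector P 4000.
Collector B has the top bid and wins; the price is the second-highest bid, 50300.
Collector B's payoff = 57900 − 50300 = 7600. All other bidders lose, so their payoff is 0.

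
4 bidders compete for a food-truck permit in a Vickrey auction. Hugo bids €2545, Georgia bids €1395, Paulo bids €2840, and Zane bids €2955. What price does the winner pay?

Bids in descending order: Zane €2955, then Paulo €2840, then Hugo €2545, then Georgia €1395.
Zane has the highest bid, so Zane wins.
The second-highest bid is €2840, so that is what Zane pays.

€2840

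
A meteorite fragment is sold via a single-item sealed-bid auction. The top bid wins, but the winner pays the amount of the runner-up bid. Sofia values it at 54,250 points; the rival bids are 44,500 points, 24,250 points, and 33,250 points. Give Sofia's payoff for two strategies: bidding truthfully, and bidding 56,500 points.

The highest competing bid is 44,500 points.
Bidding truthfully at 54,250 points: Sofia has the top bid, wins, and pays the second-highest bid 44,500 points. Payoff = 54,250 points − 44,500 points = 9,750 points.
Bidding 56,500 points: Sofia has the top bid, wins, and pays the second-highest bid 44,500 points. Payoff = 54,250 points − 44,500 points = 9,750 points.

(a) 9,750 points  (b) 9,750 points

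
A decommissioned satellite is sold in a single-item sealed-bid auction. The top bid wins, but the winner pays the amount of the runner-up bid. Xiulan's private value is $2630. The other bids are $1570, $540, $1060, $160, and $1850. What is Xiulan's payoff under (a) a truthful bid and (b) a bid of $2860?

Truthful: $780; alternative: $780.

The highest competing bid is $1850.
Bidding truthfully at $2630: Xiulan has the top bid, wins, and pays the second-highest bid $1850. Payoff = $2630 − $1850 = $780.
Bidding $2860: Xiulan has the top bid, wins, and pays the second-highest bid $1850. Payoff = $2630 − $1850 = $780.
The bid only affects whether you win, not the price — here both bids land on the same side of the top rival bid, so the deviation is payoff-neutral.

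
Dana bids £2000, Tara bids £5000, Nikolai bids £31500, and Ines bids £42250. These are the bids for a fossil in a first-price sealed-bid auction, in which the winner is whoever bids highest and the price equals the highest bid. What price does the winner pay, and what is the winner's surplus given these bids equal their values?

Sorted high to low: Ines £42250; Nikolai £31500; Tara £5000; Dana £2000.
Ines is the highest bidder, so Ines wins.
Under the first-price rule, the price is the highest bid: £42250.
Surplus = £42250 − £42250 = £0.

Price £42250; surplus £0.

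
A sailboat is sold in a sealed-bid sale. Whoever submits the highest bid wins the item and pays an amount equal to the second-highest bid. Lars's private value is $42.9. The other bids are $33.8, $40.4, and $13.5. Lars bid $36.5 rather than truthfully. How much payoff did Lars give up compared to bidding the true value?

$2.5

The highest competing bid is $40.4.
Bidding truthfully at $42.9: Lars has the top bid, wins, and pays the second-highest bid $40.4. Payoff = $42.9 − $40.4 = $2.5.
Bidding $36.5: the top bid is $40.4 (a rival), so Lars loses. Payoff = $0.0.
Regret = truthful payoff − actual payoff = $2.5 − $0.0 = $2.5.
This is the dominant-strategy logic: truthful bidding weakly beats any alternative.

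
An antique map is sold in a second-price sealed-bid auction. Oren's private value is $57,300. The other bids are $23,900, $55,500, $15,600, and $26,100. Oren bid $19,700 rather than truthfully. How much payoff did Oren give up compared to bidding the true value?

The highest competing bid is $55,500.
Bidding truthfully at $57,300: Oren has the top bid, wins, and pays the second-highest bid $55,500. Payoff = $57,300 − $55,500 = $1,800.
Bidding $19,700: the top bid is $55,500 (a rival), so Oren loses. Payoff = $0.
Regret = truthful payoff − actual payoff = $1,800 − $0 = $1,800.

Payoff forgone: $1,800.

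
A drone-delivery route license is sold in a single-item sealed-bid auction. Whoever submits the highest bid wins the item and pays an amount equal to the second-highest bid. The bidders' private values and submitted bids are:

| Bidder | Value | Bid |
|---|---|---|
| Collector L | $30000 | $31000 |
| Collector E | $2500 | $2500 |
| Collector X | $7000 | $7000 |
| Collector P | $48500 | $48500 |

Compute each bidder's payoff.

Sorted high to low: Collector P $48500, then Collector L $31000, then Collector X $7000, then Collector E $2500.
Collector P has the top bid and wins; the price is the second-highest bid, $31000.
Collector P's payoff = $48500 − $31000 = $17500. All other bidders lose, so their payoff is 0.

Collector L $0, Collector E $0, Collector X $0, Collector P $17500.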